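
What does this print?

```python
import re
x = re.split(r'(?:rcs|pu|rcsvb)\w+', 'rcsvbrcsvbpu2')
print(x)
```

['', '']

Each match becomes a cut point; 2 segments remain.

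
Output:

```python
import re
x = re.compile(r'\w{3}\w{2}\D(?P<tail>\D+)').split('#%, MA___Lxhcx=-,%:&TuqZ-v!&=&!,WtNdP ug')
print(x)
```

Pattern: exactly 3 of a word character, then exactly 2 of a word character, then a non-digit; then one or more of a non-digit (captured as 'tail').
Because the pattern has a capturing group, `split` also inserts each captured text between the pieces.

['#%, ', 'xhcx=-,%:&TuqZ-v!&=&!,WtNdP ug', '']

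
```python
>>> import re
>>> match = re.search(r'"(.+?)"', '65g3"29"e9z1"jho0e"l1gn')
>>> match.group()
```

`search` walks the string left to right and returns the first match it finds.
The match spans [4:8] → '"29"'.
Captured: group 1 = '29'.

'"29"'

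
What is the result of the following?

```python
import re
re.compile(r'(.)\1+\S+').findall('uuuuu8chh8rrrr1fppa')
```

`\1` has to match the exact text group 1 already captured.
Because there's exactly one group, `findall` drops the full match and keeps group 1 from the one hit.

['u']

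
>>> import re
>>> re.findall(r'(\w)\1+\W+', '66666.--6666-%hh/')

['6', '6', 'h']

The backreference `\1` re-matches whatever the first group consumed, character for character.
Because there's exactly one group, `findall` drops the full match and keeps group 1 from each hit.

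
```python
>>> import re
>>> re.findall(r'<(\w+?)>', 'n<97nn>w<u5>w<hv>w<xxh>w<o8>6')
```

['97nn', 'u5', 'hv', 'xxh', 'o8']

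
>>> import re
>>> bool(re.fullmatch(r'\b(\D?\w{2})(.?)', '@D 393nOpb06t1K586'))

False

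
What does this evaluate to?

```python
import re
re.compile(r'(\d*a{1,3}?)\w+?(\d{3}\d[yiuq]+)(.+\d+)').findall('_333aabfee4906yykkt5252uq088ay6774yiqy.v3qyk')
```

[('333a', '4906yy', 'kkt5252uq088ay6774yiqy.v3')]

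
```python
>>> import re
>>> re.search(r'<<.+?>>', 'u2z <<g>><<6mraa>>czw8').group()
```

'<<g>>'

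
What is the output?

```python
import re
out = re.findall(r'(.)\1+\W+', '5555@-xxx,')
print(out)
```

['5', 'x']

The backreference `\1` re-matches whatever the first group consumed, character for character.
With a single group, `findall` returns only what that group captured — 2 items.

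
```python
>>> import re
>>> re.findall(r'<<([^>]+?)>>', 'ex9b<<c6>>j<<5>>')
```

['c6', '5']

Matches: at [4:10] match '<<c6>>', group 1 = 'c6'; at [11:16] match '<<5>>', group 1 = '5'.
`findall` collects group 1 from each match (2 total).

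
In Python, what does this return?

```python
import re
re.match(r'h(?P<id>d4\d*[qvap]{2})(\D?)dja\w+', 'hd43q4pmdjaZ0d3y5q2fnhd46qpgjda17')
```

`re.match` only tries the pattern at the start of the string.
Here the string doesn't start with a match, so the call returns None.

None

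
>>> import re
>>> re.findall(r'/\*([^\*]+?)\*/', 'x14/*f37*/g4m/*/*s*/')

['f37', 's']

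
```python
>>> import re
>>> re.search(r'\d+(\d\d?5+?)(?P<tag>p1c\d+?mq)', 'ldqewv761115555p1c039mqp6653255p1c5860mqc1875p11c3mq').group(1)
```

This matches one or more of a digit; then a digit, then optionally a digit, then one or more of a literal '5' (lazy) (captured); then the literal 'p1c', then one or more of a digit (lazy), then the literal 'mq' (captured as 'tag').
`re.search` tries every starting position until one works.
The match spans [6:23] → '761115555p1c039mq'.
Captured: group 1 = '55', group 2 = 'p1c039mq'.

'55'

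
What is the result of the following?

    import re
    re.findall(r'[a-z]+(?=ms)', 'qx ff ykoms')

The positive lookaround only admits positions where the adjacent text matches; those characters stay outside the span.
No capturing groups, so `findall` returns the 1 full match string.

['yko']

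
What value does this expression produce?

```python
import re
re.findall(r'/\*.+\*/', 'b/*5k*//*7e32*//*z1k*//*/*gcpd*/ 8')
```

Since nothing is captured, `findall` lists the 1 matched substring directly.

['/*5k*//*7e32*//*z1k*//*/*gcpd*/']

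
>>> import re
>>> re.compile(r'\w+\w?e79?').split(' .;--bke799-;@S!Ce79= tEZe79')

This matches one or more of a word character; then optionally a word character, then the literal 'e7', then optionally the literal '9'.
`split` removes every match and returns the 4 fragments in between.

[' .;--', '9-;@S!', '= ', '']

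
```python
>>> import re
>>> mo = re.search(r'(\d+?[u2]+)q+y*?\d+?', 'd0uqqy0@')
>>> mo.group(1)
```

'0u'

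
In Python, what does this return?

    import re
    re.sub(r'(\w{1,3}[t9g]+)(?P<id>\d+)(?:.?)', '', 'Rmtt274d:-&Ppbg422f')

The pattern matches 1 to 3 of a word character, then one or more of one of [t9g] (captured); then one or more of a digit (captured as 'id'); then optionally any character (non-capturing group).
Matches: at [0:8] → 'Rmtt274d'; at [11:19] → 'Ppbg422f'.
Every occurrence is swapped for ''.

':-&'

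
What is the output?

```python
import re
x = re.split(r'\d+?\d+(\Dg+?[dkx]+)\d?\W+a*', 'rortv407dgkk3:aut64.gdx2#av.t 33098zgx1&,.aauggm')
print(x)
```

This matches one or more of a digit (lazy), then one or more of a digit; then a non-digit, then one or more of the literal 'g' (lazy), then one or more of one of [dkx] (captured); then optionally a digit, then one or more of a non-word character, then zero or more of the literal 'a'.
With a capturing group present, the delimiter's captured portion is kept in the result list.

['rortv', 'dgkk', 'ut', '.gdx', 'v.t ', 'zgx', 'uggm']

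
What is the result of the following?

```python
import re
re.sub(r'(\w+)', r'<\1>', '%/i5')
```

'%/<i5>'

Each match is replaced using the text its own group 1 captured.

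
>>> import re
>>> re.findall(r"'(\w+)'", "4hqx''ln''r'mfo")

['ln', 'r']

`findall` collects group 1 from each match (2 total).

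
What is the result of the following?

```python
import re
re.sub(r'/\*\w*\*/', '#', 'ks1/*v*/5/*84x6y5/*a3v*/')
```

'ks1#5/*84x6y5#'

Matches: at [3:8] → '/*v*/'; at [17:24] → '/*a3v*/'.
Every occurrence is swapped for '#'.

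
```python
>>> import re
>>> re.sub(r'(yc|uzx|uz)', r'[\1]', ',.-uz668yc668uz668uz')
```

',.-[uz]668[yc]668[uz]668[uz]'

Each match is replaced using the text its own group 1 captured.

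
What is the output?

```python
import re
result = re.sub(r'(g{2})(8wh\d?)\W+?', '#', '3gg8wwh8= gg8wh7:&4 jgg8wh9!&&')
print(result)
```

3gg8wwh8= #&4 j#&&

The pattern matches exactly 2 of a literal 'g' (captured); then the literal '8wh', then optionally a digit (captured); then one or more of a non-word character (lazy).
Matches: at [10:17] → 'gg8wh7:'; at [21:28] → 'gg8wh9!'.
Each match is replaced by '#'.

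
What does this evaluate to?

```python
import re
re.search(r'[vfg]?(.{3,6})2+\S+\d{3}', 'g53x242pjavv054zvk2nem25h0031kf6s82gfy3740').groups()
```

('53x24',)

The match spans [0:42] → 'g53x242pjavv054zvk2nem25h0031kf6s82gfy3740'.
Captured: group 1 = '53x24'.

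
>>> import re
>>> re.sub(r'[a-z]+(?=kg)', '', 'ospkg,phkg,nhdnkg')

'kg,kg,kg'

The lookaround is zero-width — it requires the adjacent text to match without consuming it, so the asserted text isn't part of the match.
Matches: at [0:3] → 'osp'; at [6:8] → 'ph'; at [11:15] → 'nhdn'.
`sub` substitutes '' at each match site.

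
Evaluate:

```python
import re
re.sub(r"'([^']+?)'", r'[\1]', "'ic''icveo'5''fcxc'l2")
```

"[ic][icveo]5'[fcxc]l2"

`\1` in the replacement pulls in group 1's text for each match.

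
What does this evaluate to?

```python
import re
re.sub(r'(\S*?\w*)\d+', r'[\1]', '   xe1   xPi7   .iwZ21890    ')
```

The pattern matches zero or more of a non-whitespace character (lazy), then zero or more of a word character (captured); then one or more of a digit.
Matches: at [3:6] → 'xe1'; at [9:13] → 'xPi7'; at [16:25] → '.iwZ21890'.
The replacement refers to a captured group, so each match is rewritten using its own captured text.

'   [xe]   [xPi]   [.iwZ2189]    '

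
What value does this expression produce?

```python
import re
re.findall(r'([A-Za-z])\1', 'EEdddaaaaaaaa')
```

A backreference is literal: `\1` must see the identical characters the first group matched.
With a single group, `findall` returns only what that group captured — 6 items.

['E', 'd', 'a', 'a', 'a', 'a']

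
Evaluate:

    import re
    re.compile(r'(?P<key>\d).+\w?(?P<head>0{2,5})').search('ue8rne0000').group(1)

Pattern: a digit (captured as 'key'); then one or more of any character, then optionally a word character; then 2 to 5 of a literal '0' (captured as 'head').
Unlike `match`, `search` isn't anchored — it looks for the pattern anywhere in the string.
The match spans [2:10] → '8rne0000'.
Captured: group 1 = '8', group 2 = '00'.

'8'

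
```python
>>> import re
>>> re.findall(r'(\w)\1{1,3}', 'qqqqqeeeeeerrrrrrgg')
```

`\1` is not a pattern — it's the concrete string captured by group 1, re-applied verbatim.
Matches: at [0:4] match 'qqqq', group 1 = 'q'; at [5:9] match 'eeee', group 1 = 'e'; at [9:11] match 'ee', group 1 = 'e'; at [11:15] match 'rrrr', group 1 = 'r'; at [15:17] match 'rr', group 1 = 'r'; ….
Because there's exactly one group, `findall` drops the full match and keeps group 1 from each hit.

['q', 'e', 'e', 'r', 'r', 'g']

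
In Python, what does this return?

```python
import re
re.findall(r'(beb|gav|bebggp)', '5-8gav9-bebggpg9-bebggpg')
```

['gav', 'beb', 'beb']

Branches in `(...|...)` are attempted left-to-right; the first branch that allows the whole pattern to succeed is taken.
Matches: at [3:6] match 'gav', group 1 = 'gav'; at [8:11] match 'beb', group 1 = 'beb'; at [17:20] match 'beb', group 1 = 'beb'.
`findall` collects group 1 from each match (3 total).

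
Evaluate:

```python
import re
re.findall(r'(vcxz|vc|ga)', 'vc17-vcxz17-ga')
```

['vc', 'vcxz', 'ga']

The regex engine tests alternatives in the order written; an earlier branch that matches wins even if a later one would match more.
With a single group, `findall` returns only what that group captured — 3 items.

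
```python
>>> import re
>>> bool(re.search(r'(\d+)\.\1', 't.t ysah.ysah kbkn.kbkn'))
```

False

`\1` is not a pattern — it's the concrete string captured by group 1, re-applied verbatim.
Here nothing in the string fits, so the call returns None, and `bool(None)` is False.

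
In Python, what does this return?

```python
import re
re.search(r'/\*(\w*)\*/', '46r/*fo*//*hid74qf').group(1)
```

The match spans [3:9] → '/*fo*/'.
Captured: group 1 = 'fo'.

'fo'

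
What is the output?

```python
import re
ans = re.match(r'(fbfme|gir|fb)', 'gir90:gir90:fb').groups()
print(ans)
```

('gir',)

`re.match` won't scan ahead — the pattern has to work from the very first character.
The match spans [0:3] → 'gir'.
Captured: group 1 = 'gir'.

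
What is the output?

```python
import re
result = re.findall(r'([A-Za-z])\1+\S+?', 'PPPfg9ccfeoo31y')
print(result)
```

`\1` is not a pattern — it's the concrete string captured by group 1, re-applied verbatim.
Walking the string: at [0:4] match 'PPPf', group 1 = 'P'; at [6:9] match 'ccf', group 1 = 'c'; at [10:13] match 'oo3', group 1 = 'o'.
`findall` collects group 1 from each match (3 total).

['P', 'c', 'o']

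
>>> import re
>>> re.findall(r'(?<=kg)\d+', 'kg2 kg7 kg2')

['2', '7', '2']

The lookaround is zero-width — it requires the adjacent text to match without consuming it, so the asserted text isn't part of the match.
Scanning left to right: at [2:3] → '2'; at [6:7] → '7'; at [10:11] → '2'.
Since nothing is captured, `findall` lists the 3 matched substrings directly.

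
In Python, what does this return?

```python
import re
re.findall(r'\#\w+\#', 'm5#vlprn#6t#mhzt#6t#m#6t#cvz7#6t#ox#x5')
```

['#vlprn#', '#mhzt#', '#m#', '#cvz7#', '#ox#']

Matches: at [2:9] → '#vlprn#'; at [11:17] → '#mhzt#'; at [19:22] → '#m#'; at [24:30] → '#cvz7#'; at [32:36] → '#ox#'.
`findall` yields the raw match text (5 of them) because the pattern has no groups.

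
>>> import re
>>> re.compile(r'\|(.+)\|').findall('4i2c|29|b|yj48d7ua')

['29|b']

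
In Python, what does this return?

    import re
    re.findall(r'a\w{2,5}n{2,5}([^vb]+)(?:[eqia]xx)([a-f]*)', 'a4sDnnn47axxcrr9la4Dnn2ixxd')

[('47axxcrr9la4Dnn2', 'd')]

`findall` packs the 2 group values into a tuple for every match.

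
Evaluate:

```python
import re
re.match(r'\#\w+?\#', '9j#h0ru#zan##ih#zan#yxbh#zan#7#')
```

With `match`, the pattern is implicitly anchored at the beginning.
Here the string doesn't start with a match, so the call returns None.

None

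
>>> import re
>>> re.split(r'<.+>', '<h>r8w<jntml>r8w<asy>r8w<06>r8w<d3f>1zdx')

['', '1zdx']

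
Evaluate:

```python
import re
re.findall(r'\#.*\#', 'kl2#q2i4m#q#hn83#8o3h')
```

With no groups in the pattern, `findall` gives back each whole match — 1 here.

['#q2i4m#q#hn83#']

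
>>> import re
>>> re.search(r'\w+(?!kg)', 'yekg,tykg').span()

`(?!…)`/`(?<!…)` only lets a position through if the neighbouring text does NOT match; no characters are consumed.
The match spans [0:4] → 'yekg'.

(0, 4)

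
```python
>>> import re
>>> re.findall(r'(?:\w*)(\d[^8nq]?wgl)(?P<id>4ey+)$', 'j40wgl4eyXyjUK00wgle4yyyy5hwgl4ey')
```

[('5hwgl', '4ey')]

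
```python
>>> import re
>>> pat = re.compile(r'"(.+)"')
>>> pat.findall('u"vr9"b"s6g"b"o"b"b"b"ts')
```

Scanning left to right: at [1:22] match '"vr9"b"s6g"b"o"b"b"b"', group 1 = 'vr9"b"s6g"b"o"b"b"b'.
Because there's exactly one group, `findall` drops the full match and keeps group 1 from the one hit.

['vr9"b"s6g"b"o"b"b"b']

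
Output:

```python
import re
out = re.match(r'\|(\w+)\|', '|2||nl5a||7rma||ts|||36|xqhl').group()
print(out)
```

|2|

`match` is anchored at position 0; if the pattern doesn't fit there, it returns None.
The match spans [0:3] → '|2|'.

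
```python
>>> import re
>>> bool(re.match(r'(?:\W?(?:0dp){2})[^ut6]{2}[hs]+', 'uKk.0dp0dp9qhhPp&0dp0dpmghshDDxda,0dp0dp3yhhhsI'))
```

With `match`, the pattern is implicitly anchored at the beginning.
Here the string doesn't start with a match, so the call returns None, and `bool(None)` is False.

False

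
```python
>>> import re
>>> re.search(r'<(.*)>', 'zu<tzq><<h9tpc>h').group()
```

'<tzq><<h9tpc>'

`re.search` scans for the first position where the pattern succeeds.
The match spans [2:15] → '<tzq><<h9tpc>'.
Captured: group 1 = 'tzq><<h9tpc'.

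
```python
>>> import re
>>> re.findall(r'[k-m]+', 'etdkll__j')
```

['kll']

The pattern matches one or more of a character in [k-m].
Matches: at [3:6] → 'kll'.
`findall` yields the raw match text (1 of them) because the pattern has no groups.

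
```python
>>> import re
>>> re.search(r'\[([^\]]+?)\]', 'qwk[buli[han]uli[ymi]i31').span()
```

(3, 13)

`re.search` tries every starting position until one works.
The match spans [3:13] → '[buli[han]'.
Captured: group 1 = 'buli[han'.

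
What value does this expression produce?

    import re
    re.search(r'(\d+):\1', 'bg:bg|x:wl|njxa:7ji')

None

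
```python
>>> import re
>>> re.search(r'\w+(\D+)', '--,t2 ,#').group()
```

Pattern: one or more of a word character; then one or more of a non-digit (captured).
`re.search` tries every starting position until one works.
The match spans [3:8] → 't2 ,#'.
Captured: group 1 = ' ,#'.

't2 ,#'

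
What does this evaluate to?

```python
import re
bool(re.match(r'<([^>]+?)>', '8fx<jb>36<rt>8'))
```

False

`re.match` won't scan ahead — the pattern has to work from the very first character.
Here the string doesn't start with a match, so the call returns None, and `bool(None)` is False.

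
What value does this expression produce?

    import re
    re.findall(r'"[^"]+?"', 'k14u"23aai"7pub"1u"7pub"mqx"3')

['"23aai"', '"1u"', '"mqx"']

Since nothing is captured, `findall` lists the 3 matched substrings directly.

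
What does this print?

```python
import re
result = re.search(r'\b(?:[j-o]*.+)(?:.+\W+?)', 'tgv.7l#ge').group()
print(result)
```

tgv.7l#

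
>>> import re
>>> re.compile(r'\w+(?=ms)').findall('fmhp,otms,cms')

The lookaround is zero-width — it requires the adjacent text to match without consuming it, so the asserted text isn't part of the match.
Matches: at [5:7] → 'ot'; at [10:11] → 'c'.
No capturing groups, so `findall` returns the 2 full match strings.

['ot', 'c']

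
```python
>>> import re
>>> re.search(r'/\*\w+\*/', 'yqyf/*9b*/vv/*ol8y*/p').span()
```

Unlike `match`, `search` isn't anchored — it looks for the pattern anywhere in the string.
The match spans [4:10] → '/*9b*/'.

(4, 10)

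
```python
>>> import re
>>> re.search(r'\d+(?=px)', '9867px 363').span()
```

Because the assertion is zero-width, the text it checks is not consumed and won't appear in the result.
The match spans [0:4] → '9867'.

(0, 4)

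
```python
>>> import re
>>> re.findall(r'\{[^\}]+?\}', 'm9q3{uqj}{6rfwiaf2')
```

['{uqj}']

Walking the string: at [4:9] → '{uqj}'.
`findall` yields the raw match text (1 of them) because the pattern has no groups.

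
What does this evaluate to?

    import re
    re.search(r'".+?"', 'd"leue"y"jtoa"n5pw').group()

The `?` after the quantifier makes it lazy — it takes as little as possible before letting the rest of the pattern try.
The match spans [1:7] → '"leue"'.

'"leue"'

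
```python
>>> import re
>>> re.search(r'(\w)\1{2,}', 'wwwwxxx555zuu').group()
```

`\1` is not a pattern — it's the concrete string captured by group 1, re-applied verbatim.
The match spans [0:4] → 'wwww'.

'wwww'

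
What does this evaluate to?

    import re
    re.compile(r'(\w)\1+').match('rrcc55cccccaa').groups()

The match spans [0:2] → 'rr'.
Captured: group 1 = 'r'.

('r',)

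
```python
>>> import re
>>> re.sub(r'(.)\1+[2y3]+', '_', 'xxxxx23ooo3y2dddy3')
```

'___'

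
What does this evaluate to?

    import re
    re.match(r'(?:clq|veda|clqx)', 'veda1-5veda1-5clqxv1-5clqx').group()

'veda'

`re.match` won't scan ahead — the pattern has to work from the very first character.
The match spans [0:4] → 'veda'.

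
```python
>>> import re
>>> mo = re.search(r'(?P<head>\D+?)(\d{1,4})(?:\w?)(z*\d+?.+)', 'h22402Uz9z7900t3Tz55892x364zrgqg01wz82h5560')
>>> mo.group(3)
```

The pattern matches one or more of a non-digit (lazy) (captured as 'head'); then 1 to 4 of a digit (captured); then optionally a word character (non-capturing group); then zero or more of a literal 'z', then one or more of a digit (lazy), then one or more of any character (captured).
Unlike `match`, `search` isn't anchored — it looks for the pattern anywhere in the string.
The match spans [0:43] → 'h22402Uz9z7900t3Tz55892x364zrgqg01wz82h5560'.
Captured: group 1 = 'h', group 2 = '2240', group 3 = '2Uz9z7900t3Tz55892x364zrgqg01wz82h5560'.

'2Uz9z7900t3Tz55892x364zrgqg01wz82h5560'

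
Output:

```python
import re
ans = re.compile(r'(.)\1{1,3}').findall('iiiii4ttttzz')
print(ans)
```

`\1` has to match the exact text group 1 already captured.
Scanning left to right: at [0:4] match 'iiii', group 1 = 'i'; at [6:10] match 'tttt', group 1 = 't'; at [10:12] match 'zz', group 1 = 'z'.
`findall` collects group 1 from each match (3 total).

['i', 't', 'z']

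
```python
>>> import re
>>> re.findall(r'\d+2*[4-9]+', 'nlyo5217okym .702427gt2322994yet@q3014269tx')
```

['5217', '702427', '2322994', '3014269']

The pattern matches one or more of a digit, then zero or more of the literal '2'; then one or more of a character in [4-9].
Scanning left to right: at [4:8] → '5217'; at [14:20] → '702427'; at [22:29] → '2322994'; at [34:41] → '3014269'.
With no groups in the pattern, `findall` gives back each whole match — 4 here.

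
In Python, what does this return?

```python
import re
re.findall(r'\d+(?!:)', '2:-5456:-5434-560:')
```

['545', '5434', '56']

The negative lookaround is zero-width — it rules out positions where the adjacent text would match, without consuming anything.
Scanning left to right: at [3:6] → '545'; at [9:13] → '5434'; at [14:16] → '56'.
No capturing groups, so `findall` returns the 3 full match strings.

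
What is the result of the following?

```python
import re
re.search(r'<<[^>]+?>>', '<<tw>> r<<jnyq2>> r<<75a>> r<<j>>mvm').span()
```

(0, 6)

`search` walks the string left to right and returns the first match it finds.
The match spans [0:6] → '<<tw>>'.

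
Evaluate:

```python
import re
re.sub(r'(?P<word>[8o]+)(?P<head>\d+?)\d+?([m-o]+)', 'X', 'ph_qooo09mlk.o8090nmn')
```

The pattern matches one or more of one of [8o] (captured as 'word'); then one or more of a digit (lazy) (captured as 'head'); then one or more of a digit (lazy); then one or more of a character in [m-o] (captured).
Matches: at [4:10] → 'ooo09m'; at [13:21] → 'o8090nmn'.
Each match is replaced by 'X'.

'ph_qXlk.X'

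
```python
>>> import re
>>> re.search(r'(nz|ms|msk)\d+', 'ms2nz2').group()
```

The match spans [0:3] → 'ms2'.

'ms2'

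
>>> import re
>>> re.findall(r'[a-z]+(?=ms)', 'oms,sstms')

The positive lookaround only admits positions where the adjacent text matches; those characters stay outside the span.
`findall` yields the raw match text (2 of them) because the pattern has no groups.

['o', 'sst']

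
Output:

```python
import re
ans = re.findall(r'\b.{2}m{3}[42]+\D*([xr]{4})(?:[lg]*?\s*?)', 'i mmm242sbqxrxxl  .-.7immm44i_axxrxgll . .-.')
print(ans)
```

['xrxx', 'xxrx']

`findall` collects group 1 from each match (2 total).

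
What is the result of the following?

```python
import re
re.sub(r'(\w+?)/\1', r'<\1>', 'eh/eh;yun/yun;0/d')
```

'<eh>;<yun>;0/d'

After group 1 captures some text, `\1` only succeeds where that same text appears again.
Matches: at [0:5] → 'eh/eh'; at [6:13] → 'yun/yun'.
`\1` in the replacement pulls in group 1's text for each match.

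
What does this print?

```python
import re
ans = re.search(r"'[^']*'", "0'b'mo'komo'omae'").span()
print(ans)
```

(1, 4)

The match spans [1:4] → "'b'".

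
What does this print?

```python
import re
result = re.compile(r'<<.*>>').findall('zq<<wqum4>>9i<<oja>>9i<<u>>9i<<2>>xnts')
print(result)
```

['<<wqum4>>9i<<oja>>9i<<u>>9i<<2>>']

Matches: at [2:34] → '<<wqum4>>9i<<oja>>9i<<u>>9i<<2>>'.
With no groups in the pattern, `findall` gives back each whole match — 1 here.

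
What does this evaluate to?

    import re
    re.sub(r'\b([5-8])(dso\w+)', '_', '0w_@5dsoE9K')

'0w_@_'

Every occurrence is swapped for '_'.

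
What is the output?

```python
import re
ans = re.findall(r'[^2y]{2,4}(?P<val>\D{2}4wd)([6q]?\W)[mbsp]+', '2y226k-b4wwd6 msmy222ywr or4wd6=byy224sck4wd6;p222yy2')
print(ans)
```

[('or4wd', '6='), ('ck4wd', '6;')]

The pattern matches 2 to 4 of any character except [2y]; then exactly 2 of a non-digit, then the literal '4wd' (captured as 'val'); then optionally one of [6q], then a non-word character (captured); then one or more of one of [mbsp].
`findall` packs the 2 group values into a tuple for every match.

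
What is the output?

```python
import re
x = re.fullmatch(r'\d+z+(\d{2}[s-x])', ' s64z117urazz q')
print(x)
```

None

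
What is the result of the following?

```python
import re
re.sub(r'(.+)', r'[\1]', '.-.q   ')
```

'[.-.q   ]'

This matches one or more of any character (captured).
Matches: at [0:7] → '.-.q   '.
The replacement refers to a captured group, so each match is rewritten using its own captured text.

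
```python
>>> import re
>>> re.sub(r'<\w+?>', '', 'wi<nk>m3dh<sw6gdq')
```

Each match is replaced by ''.

'wim3dh<sw6gdq'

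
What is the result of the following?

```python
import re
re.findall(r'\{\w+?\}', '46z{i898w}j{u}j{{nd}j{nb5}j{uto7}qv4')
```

['{i898w}', '{u}', '{nd}', '{nb5}', '{uto7}']

Scanning left to right: at [3:10] → '{i898w}'; at [11:14] → '{u}'; at [16:20] → '{nd}'; at [21:26] → '{nb5}'; at [27:33] → '{uto7}'.
Since nothing is captured, `findall` lists the 5 matched substrings directly.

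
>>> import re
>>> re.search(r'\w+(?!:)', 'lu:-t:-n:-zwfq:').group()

'l'

A negative assertion filters positions out without eating any characters.
Unlike `match`, `search` isn't anchored — it looks for the pattern anywhere in the string.
The match spans [0:1] → 'l'.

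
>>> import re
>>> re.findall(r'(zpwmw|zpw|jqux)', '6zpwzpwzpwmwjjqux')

['zpw', 'zpw', 'zpwmw', 'jqux']

`|` is ordered: at each position the engine commits to the first alternative that works.
Matches: at [1:4] match 'zpw', group 1 = 'zpw'; at [4:7] match 'zpw', group 1 = 'zpw'; at [7:12] match 'zpwmw', group 1 = 'zpwmw'; at [13:17] match 'jqux', group 1 = 'jqux'.
Because there's exactly one group, `findall` drops the full match and keeps group 1 from each hit.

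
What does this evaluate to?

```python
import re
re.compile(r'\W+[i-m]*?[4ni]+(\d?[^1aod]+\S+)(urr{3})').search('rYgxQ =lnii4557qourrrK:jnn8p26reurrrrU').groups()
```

('557qourrrK:jnn8p26re', 'urrrr')

The pattern matches one or more of a non-word character, then zero or more of a character in [i-m] (lazy), then one or more of one of [4ni]; then optionally a digit, then one or more of any character except [1aod], then one or more of a non-whitespace character (captured); then the literal 'ur', then exactly 3 of a literal 'r' (captured).
`re.search` tries every starting position until one works.
The match spans [5:37] → ' =lnii4557qourrrK:jnn8p26reurrrr'.
Captured: group 1 = '557qourrrK:jnn8p26re', group 2 = 'urrrr'.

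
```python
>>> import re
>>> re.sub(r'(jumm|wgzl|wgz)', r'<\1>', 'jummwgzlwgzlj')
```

`|` is ordered: at each position the engine commits to the first alternative that works.
`\1` in the replacement pulls in group 1's text for each match.

'<jumm><wgzl><wgzl>j'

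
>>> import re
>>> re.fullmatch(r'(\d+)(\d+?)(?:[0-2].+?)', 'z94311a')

Pattern: one or more of a digit (captured); then one or more of a digit (lazy) (captured); then a character in [0-2], then one or more of any character (lazy) (non-capturing group).
`re.fullmatch` requires the pattern to consume the entire string.
Here the string isn't matched end-to-end, so the call returns None.

None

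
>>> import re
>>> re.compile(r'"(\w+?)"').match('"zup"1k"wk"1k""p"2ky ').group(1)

`re.match` only tries the pattern at the start of the string.
The match spans [0:5] → '"zup"'.
Captured: group 1 = 'zup'.

'zup'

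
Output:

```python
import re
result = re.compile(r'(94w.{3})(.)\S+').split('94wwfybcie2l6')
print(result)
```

This matches the literal '94w', then exactly 3 of any character (captured); then any character (captured); then one or more of a non-whitespace character.
Matches to split on: at [0:13] → '94wwfybcie2l6'.
The group in the pattern means `split` returns the separators' captures alongside the pieces.

['', '94wwfy', 'b', '']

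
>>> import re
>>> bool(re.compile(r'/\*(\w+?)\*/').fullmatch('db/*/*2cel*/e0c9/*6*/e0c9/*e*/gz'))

False

For `fullmatch`, every character of the input must be accounted for by the pattern.
Here the string isn't matched end-to-end, so the call returns None, and `bool(None)` is False.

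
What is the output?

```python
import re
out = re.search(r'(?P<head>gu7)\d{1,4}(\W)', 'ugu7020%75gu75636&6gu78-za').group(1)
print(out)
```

gu7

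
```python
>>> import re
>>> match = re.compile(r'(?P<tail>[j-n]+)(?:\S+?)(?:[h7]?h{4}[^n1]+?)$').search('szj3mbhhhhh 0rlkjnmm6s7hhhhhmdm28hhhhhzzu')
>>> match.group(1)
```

'lkjnmm'

The match spans [14:41] → 'lkjnmm6s7hhhhhmdm28hhhhhzzu'.
Captured: group 1 = 'lkjnmm'.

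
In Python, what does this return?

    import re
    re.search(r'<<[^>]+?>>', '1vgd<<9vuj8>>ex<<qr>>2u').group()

The match spans [4:13] → '<<9vuj8>>'.

'<<9vuj8>>'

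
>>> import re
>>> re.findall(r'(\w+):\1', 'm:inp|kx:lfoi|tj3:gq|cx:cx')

['cx']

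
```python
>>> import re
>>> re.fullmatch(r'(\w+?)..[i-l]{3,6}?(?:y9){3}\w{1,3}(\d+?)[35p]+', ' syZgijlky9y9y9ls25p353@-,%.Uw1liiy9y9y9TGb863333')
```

None

`re.fullmatch` is like wrapping the pattern in `^…$` (in single-line mode).
Here there's no way to consume every character, so the call returns None.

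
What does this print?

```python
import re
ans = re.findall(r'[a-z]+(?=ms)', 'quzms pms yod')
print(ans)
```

['quz', 'p']

The `(?=…)`/`(?<=…)` assertion just peeks at neighbouring text; it doesn't advance the match position.
Scanning left to right: at [0:3] → 'quz'; at [6:7] → 'p'.
No capturing groups, so `findall` returns the 2 full match strings.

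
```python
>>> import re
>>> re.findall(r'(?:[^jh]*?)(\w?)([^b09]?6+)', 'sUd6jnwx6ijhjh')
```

A non-greedy quantifier consumes as few characters as it can — just enough that the remainder of the pattern still matches from where it stops; whatever follows it matches normally.
With 2 capturing groups, `findall` returns a 2-tuple per match.

[('U', 'd6'), ('w', 'x6')]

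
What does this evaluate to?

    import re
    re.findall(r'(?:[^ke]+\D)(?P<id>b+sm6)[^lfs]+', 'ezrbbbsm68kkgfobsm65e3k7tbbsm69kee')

Pattern: one or more of any character except [ke], then a non-digit (non-capturing group); then one or more of the literal 'b', then the literal 'sm6' (captured as 'id'); then one or more of any character except [lfs].
Scanning left to right: at [1:13] match 'zrbbbsm68kkg', group 1 = 'bsm6'; at [13:27] match 'fobsm65e3k7tbb', group 1 = 'bsm6'.
With a single group, `findall` returns only what that group captured — 2 items.

['bsm6', 'bsm6']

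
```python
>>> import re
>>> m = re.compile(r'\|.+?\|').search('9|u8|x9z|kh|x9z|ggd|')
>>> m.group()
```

'|u8|'

A `+?`/`*?`/`{m,n}?` starts at its minimum and grows only as far as needed for what follows to match.
`re.search` tries every starting position until one works.
The match spans [1:5] → '|u8|'.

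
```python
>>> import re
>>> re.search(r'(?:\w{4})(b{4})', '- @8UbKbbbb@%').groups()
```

('bbbb',)

Pattern: exactly 4 of a word character (non-capturing group); then exactly 4 of a literal 'b' (captured).
Unlike `match`, `search` isn't anchored — it looks for the pattern anywhere in the string.
The match spans [3:11] → '8UbKbbbb'.
Captured: group 1 = 'bbbb'.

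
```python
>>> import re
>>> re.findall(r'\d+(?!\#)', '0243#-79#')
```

['024', '7']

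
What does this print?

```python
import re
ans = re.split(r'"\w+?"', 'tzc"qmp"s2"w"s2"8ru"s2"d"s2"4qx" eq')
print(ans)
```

Matches to split on: at [3:8] → '"qmp"'; at [10:13] → '"w"'; at [15:20] → '"8ru"'; at [22:25] → '"d"'; at [27:32] → '"4qx"'.
Each match becomes a cut point; 6 segments remain.

['tzc', 's2', 's2', 's2', 's2', ' eq']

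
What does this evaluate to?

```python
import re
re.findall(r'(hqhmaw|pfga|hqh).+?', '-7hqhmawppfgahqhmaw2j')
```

Alternation tries branches left to right and keeps the first one that lets the overall match succeed at that position.
Matches: at [2:9] match 'hqhmawp', group 1 = 'hqhmaw'; at [9:14] match 'pfgah', group 1 = 'pfga'.
With a single group, `findall` returns only what that group captured — 2 items.

['hqhmaw', 'pfga']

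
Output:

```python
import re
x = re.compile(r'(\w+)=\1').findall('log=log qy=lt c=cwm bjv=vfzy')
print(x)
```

`\1` is not a pattern — it's the concrete string captured by group 1, re-applied verbatim.
Walking the string: at [0:7] match 'log=log', group 1 = 'log'; at [14:17] match 'c=c', group 1 = 'c'; at [22:25] match 'v=v', group 1 = 'v'.
One capturing group, so `findall` returns just the captured substring from each match — 3 in all.

['log', 'c', 'v']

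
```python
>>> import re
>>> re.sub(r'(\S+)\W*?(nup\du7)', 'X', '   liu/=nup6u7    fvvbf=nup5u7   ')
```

'   X    X   '

Each match is replaced by 'X'.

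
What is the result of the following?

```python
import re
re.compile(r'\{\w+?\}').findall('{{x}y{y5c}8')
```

Walking the string: at [1:4] → '{x}'; at [5:10] → '{y5c}'.
No capturing groups, so `findall` returns the 2 full match strings.

['{x}', '{y5c}']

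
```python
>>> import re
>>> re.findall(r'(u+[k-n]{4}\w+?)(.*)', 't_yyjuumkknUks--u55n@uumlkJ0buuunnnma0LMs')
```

[('uumkknU', 'ks--u55n@uumlkJ0buuunnnma0LMs')]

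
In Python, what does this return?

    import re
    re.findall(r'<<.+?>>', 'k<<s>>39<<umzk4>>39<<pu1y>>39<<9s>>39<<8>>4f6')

['<<s>>', '<<umzk4>>', '<<pu1y>>', '<<9s>>', '<<8>>']

The `?` after the quantifier makes it lazy — it takes as little as possible before letting the rest of the pattern try.
Matches: at [1:6] → '<<s>>'; at [8:17] → '<<umzk4>>'; at [19:27] → '<<pu1y>>'; at [29:35] → '<<9s>>'; at [37:42] → '<<8>>'.
With no groups in the pattern, `findall` gives back each whole match — 5 here.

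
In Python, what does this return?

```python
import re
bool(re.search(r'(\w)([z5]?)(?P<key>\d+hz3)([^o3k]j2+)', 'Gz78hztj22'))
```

False

Pattern: a word character (captured); then optionally one of [z5] (captured); then one or more of a digit, then the literal 'hz3' (captured as 'key'); then any character except [o3k], then the literal 'j', then one or more of the literal '2' (captured).
`re.search` scans for the first position where the pattern succeeds.
Here nothing in the string fits, so the call returns None, and `bool(None)` is False.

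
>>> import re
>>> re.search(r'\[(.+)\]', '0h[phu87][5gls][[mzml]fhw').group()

'[phu87][5gls][[mzml]'

`search` walks the string left to right and returns the first match it finds.
The match spans [2:22] → '[phu87][5gls][[mzml]'.
Captured: group 1 = 'phu87][5gls][[mzml'.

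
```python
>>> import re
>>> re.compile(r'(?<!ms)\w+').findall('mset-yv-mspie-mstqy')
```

['mset', 'yv', 'mspie', 'mstqy']

`(?!…)`/`(?<!…)` only lets a position through if the neighbouring text does NOT match; no characters are consumed.
Scanning left to right: at [0:4] → 'mset'; at [5:7] → 'yv'; at [8:13] → 'mspie'; at [14:19] → 'mstqy'.
Since nothing is captured, `findall` lists the 4 matched substrings directly.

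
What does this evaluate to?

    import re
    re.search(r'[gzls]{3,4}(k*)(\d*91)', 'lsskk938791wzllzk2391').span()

(0, 11)

The match spans [0:11] → 'lsskk938791'.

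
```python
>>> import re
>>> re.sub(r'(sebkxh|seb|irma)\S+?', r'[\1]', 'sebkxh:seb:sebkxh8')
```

'[sebkxh][seb][sebkxh]'

Branches in `(...|...)` are attempted left-to-right; the first branch that allows the whole pattern to succeed is taken.
Each match is replaced using the text its own group 1 captured.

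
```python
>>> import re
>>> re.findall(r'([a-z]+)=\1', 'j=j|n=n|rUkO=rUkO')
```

`\1` has to match the exact text group 1 already captured.
Scanning left to right: at [0:3] match 'j=j', group 1 = 'j'; at [4:7] match 'n=n', group 1 = 'n'.
`findall` collects group 1 from each match (2 total).

['j', 'n']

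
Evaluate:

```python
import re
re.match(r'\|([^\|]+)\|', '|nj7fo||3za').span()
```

`re.match` won't scan ahead — the pattern has to work from the very first character.
The match spans [0:7] → '|nj7fo|'.
Captured: group 1 = 'nj7fo'.

(0, 7)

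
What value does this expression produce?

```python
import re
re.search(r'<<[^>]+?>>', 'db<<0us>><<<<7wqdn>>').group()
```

'<<0us>>'

The match spans [2:9] → '<<0us>>'.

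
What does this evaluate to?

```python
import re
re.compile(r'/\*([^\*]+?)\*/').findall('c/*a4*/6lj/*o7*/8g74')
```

['a4', 'o7']

`findall` collects group 1 from each match (2 total).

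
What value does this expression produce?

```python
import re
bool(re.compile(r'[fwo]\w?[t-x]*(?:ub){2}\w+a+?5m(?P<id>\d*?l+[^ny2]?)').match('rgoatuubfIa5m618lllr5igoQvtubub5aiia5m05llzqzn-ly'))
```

Pattern: one of [fwo], then optionally a word character; then zero or more of a character in [t-x], then the literal 'ub' repeated 2 times; then one or more of a word character, then one or more of a literal 'a' (lazy), then the literal '5m'; then zero or more of a digit (lazy), then one or more of the literal 'l', then optionally any character except [ny2] (captured as 'id').
`match` is anchored at position 0; if the pattern doesn't fit there, it returns None.
Here the pattern fails at index 0, so the call returns None, and `bool(None)` is False.

False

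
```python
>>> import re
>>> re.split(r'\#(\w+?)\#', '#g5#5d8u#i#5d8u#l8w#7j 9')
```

['', 'g5', '5d8u', 'i', '5d8u', 'l8w', '7j 9']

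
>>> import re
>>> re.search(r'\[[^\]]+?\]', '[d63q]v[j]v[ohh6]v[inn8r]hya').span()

The match spans [0:6] → '[d63q]'.

(0, 6)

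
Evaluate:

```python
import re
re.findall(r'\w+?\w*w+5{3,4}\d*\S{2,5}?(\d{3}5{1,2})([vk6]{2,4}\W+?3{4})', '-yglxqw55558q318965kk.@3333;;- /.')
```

[('8965', 'kk.@3333')]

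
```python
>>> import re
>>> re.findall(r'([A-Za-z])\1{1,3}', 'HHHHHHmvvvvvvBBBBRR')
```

['H', 'H', 'v', 'v', 'B', 'R']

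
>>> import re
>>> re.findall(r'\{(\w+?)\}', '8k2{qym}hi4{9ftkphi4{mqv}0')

['qym', 'mqv']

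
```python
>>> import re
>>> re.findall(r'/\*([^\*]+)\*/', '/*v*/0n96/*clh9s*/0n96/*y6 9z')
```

Walking the string: at [0:5] match '/*v*/', group 1 = 'v'; at [9:18] match '/*clh9s*/', group 1 = 'clh9s'.
`findall` collects group 1 from each match (2 total).

['v', 'clh9s']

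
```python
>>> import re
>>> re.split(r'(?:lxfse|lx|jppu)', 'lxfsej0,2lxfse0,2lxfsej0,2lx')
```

['', 'j0,2', '0,2', 'j0,2', '']

The regex engine tests alternatives in the order written; an earlier branch that matches wins even if a later one would match more.
Each match becomes a cut point; 5 segments remain.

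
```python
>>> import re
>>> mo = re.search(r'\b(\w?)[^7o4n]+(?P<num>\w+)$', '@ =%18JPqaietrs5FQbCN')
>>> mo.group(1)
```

'1'

The pattern matches a word boundary (`\b`, zero-width); then optionally a word character (captured); then one or more of any character except [7o4n]; then one or more of a word character (captured as 'num'); then anchored at the end.
`re.search` scans for the first position where the pattern succeeds.
The match spans [4:21] → '18JPqaietrs5FQbCN'.
Captured: group 1 = '1', group 2 = 'N'.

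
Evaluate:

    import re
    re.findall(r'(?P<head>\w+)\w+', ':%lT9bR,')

['lT9b']

Pattern: one or more of a word character (captured as 'head'); then one or more of a word character.
Because there's exactly one group, `findall` drops the full match and keeps group 1 from the one hit.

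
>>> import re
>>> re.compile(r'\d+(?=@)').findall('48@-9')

['48']

The lookaround is zero-width — it requires the adjacent text to match without consuming it, so the asserted text isn't part of the match.
With no groups in the pattern, `findall` gives back each whole match — 1 here.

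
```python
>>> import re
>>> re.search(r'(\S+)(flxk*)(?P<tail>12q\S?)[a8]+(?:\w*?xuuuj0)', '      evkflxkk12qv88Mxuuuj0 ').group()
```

Pattern: one or more of a non-whitespace character (captured); then the literal 'flx', then zero or more of the literal 'k' (captured); then the literal '12q', then optionally a non-whitespace character (captured as 'tail'); then one or more of one of [a8]; then zero or more of a word character (lazy), then the literal 'xuu', then the literal 'uj0' (non-capturing group).
The match spans [6:27] → 'evkflxkk12qv88Mxuuuj0'.

'evkflxkk12qv88Mxuuuj0'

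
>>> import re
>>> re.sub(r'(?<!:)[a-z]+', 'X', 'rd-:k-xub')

'X-:k-X'

`(?!…)`/`(?<!…)` only lets a position through if the neighbouring text does NOT match; no characters are consumed.
`sub` substitutes 'X' at each match site.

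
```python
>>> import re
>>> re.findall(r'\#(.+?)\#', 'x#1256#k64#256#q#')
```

['1256', '256']

The `?` after the quantifier makes it lazy — it takes as little as possible before letting the rest of the pattern try.
Matches: at [1:7] match '#1256#', group 1 = '1256'; at [10:15] match '#256#', group 1 = '256'.
Because there's exactly one group, `findall` drops the full match and keeps group 1 from each hit.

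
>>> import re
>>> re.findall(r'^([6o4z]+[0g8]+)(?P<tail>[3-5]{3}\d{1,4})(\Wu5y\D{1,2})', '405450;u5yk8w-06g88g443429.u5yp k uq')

Pattern: anchored at the start of the string; then one or more of one of [6o4z], then one or more of one of [0g8] (captured); then exactly 3 of a character in [3-5], then 1 to 4 of a digit (captured as 'tail'); then a non-word character, then the literal 'u5y', then 1 to 2 of a non-digit (captured).
Matches: at [0:11] match '405450;u5yk', groups = ('40', '5450', ';u5yk').
3 groups means the one result is a tuple of 3 captured strings — 1 here.

[('40', '5450', ';u5yk')]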